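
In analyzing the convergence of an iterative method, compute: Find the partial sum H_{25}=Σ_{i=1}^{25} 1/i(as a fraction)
H_25 = 1 + 1/2 + 1/3 + ... + 1/25
= 34052522467/8923714800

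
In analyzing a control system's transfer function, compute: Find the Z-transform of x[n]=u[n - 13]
Using the time-shift property: Z{u[n-13]}=z^(-13)*z/(z-1)
=z^(-12)/(z-1)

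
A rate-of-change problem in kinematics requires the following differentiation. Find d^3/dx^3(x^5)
Apply power rule 3 times:
d^1: 5x^4
d^2: 20x^3
d^3: 60x^2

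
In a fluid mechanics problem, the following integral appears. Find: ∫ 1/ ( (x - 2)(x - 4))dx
Partial fractions: 1/((x-2)(x-4)) = A/(x-2) + B/(x-4)
A = -1/2, B = 1/2
∫ [-1/2· 1/(x-2) + 1/2· 1/(x-4)] dx
= (1/2)[ln|x-4| - ln|x-2|] + C

Answer: (1/2)·ln|(x-4)/(x-2)| + C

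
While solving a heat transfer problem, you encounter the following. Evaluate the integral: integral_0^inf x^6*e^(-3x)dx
This is a Gamma integral. Substitute u = 3x (du = 3 dx):
integral_0^inf x^6*e^(-3x) dx = (1/3^7) integral_0^inf u^6*e^(-u) du
= Gamma(7)/3^7 = 6!/3^7 = 720/2187

Answer: 80/243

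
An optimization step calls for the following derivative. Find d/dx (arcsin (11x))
d/dx[arcsin(u)] = u'/√(1-u²), u = 11x, u' = 11

Answer: 11/√(1 - 121x²)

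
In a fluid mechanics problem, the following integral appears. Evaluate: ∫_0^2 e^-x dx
Antiderivative: -e^-x
Evaluate: -(e^-2 - 1)

Answer: (e^-2 - 1)/(-1)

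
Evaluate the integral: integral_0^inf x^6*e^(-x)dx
This is a Gamma integral. Substitute u = 1x:
integral_0^inf x^6*e^(-x) dx = (1/1^7) integral_0^inf u^6*e^(-u) du
= Gamma(7)/1^7 = 6!/1^7 = 720/1

Answer: 720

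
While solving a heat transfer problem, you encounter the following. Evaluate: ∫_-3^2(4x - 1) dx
Step 1: Find antiderivative F(x) = 2x^2 - x
Step 2: F(2) - F(-3) = 6 - (21) = -15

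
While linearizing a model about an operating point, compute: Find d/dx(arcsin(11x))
d/dx[arcsin(u)]=u'/√(1-u²), u=11x, u'=11

Answer: 11/√(1-121x²)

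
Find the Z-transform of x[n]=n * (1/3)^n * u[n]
Using the property Z{n * a^n * u[n]} = az/(z-a)^2
With a = 1/3: X(z) = (1/3)z/(z - 1/3)^2, |z| > 1/3

Answer: (1/3)z/(z - 1/3)^2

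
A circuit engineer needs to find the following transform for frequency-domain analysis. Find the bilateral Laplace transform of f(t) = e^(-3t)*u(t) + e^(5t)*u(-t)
For e^(-3t) * u(t): L = 1/(s + 3), Re(s) > -3
For e^(5t) * u(-t): L = -1/(s-5), Re(s) < 5
Combined: F(s) = 1/(s + 3) - 1/(s-5), -3 < Re(s) < 5

Answer: 1/(s + 3) - 1/(s-5), ROC: -3 < Re(s) < 5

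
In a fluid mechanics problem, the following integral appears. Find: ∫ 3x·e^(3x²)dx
Let u = 3x², du = 6x dx
∫ (1/2)e^u du = e^u/2 + C

Answer: e^(3x²)/2 + C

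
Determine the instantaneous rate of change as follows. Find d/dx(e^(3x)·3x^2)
Product rule: (fg)' = f'g + fg'
f = e^(3x), f' = 3·e^(3x)
g = 3x^2, g' = 6x

Answer: 9·e^(3x)·x^2 + 6·e^(3x)·x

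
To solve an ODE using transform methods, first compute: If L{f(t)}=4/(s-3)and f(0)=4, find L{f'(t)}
L{f'(t)} = s·F(s) - f(0) = 4s/(s-3) - 4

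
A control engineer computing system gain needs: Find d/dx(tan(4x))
Chain rule: d/dx[tan(u)]=sec²(u)·u' where u=4x
u'=4

Answer: 4·sec²(4x)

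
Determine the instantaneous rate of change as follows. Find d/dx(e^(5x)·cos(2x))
Product rule: (fg)'=f'g + fg'
f=e^(5x), f'=5·e^(5x)
g=cos(2x), g'=-2·sin(2x)

Answer: 5·e^(5x)·cos(2x) - 2·e^(5x)·sin(2x)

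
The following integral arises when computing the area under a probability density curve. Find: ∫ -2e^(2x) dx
Since d/dx[e^(2x)]=2e^(2x), we get -1 e^(2x)+C

Answer: -e^(2x)+C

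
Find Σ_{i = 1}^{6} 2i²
= 2·n(n + 1)(2n + 1)/6 = 2·6·7·13/6 = 182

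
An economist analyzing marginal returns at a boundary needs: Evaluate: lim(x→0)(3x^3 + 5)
Polynomial is continuous, so substitute x = 0:
3·0^3 + 5 = 5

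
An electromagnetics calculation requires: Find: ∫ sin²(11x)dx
Using identity sin²(u)=(1 - cos(2u))/2:
∫ (1 - cos(22x))/2 dx=x/2 - sin(22x)/44+C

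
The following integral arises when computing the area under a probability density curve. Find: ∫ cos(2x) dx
Using substitution u = 2x: ∫ cos(u) du/2 = sin(u)/2+C

Answer: (1/2)sin(2x)+C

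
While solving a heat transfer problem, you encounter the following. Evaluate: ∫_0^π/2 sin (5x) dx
Antiderivative: -cos(5x)/5
Evaluate at bounds: [-cos(5·π/2)/5] - [-cos(5·0)/5]
= (-(0) + (1))/5 = 1/5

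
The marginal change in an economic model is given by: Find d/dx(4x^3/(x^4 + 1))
Quotient rule: (f/g)'=(f'g - fg')/g²
f=4x^3, f'=12x^2
g=x^4 + 1, g'=4x^3

Answer: (12x^2·(x^4 + 1) - 16x^6)/(x^4 + 1)²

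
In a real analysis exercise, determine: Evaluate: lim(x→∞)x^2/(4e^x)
Apply L'Hôpital 2 times (∞/∞ each time):
Eventually get 2!/(4e^x) → 0

Answer: 0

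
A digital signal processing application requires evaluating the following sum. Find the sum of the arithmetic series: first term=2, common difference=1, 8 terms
Last term: a_n = 2+(8-1)·1 = 9
Sum = n(a_1+a_n)/2 = 8(2+9)/2 = 44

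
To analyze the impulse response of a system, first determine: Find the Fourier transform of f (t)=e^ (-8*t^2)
The Fourier transform of a Gaussian e^(-a*t^2) is sqrt(pi/a)*e^(-omega^2/(4a)).
With a = 8: F(omega) = sqrt(pi/8)*e^(-omega^2/32)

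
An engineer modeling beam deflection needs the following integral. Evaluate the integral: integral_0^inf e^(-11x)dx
integral_0^inf e^(-11x) dx = [-1/11 * e^(-11x)]_0^inf
= 0 - (-1/11) = 1/11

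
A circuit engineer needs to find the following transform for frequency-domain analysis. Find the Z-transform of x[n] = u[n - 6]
Using the time-shift property: Z{u[n-6]}=z^(-6)*z/(z-1)
=z^(-5)/(z-1)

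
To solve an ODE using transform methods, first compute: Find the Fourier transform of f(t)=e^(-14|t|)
Using the standard pair: F{e^(-a|t|)} = 2a/(a^2 + omega^2)
With a = 14: F(omega) = 28/(196 + omega^2)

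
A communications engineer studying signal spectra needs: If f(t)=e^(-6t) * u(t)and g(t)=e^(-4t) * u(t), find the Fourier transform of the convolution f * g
By the convolution theorem: F{f*g} = F(omega)*G(omega)
F(omega) = 1/(6+j*omega), G(omega) = 1/(4+j*omega)
F{f*g} = 1/((6+j*omega)(4+j*omega))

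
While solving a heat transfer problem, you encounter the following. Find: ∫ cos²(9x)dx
Using identity cos²(u)=(1+cos(2u))/2:
∫ (1+cos(18x))/2 dx=x/2+sin(18x)/36+C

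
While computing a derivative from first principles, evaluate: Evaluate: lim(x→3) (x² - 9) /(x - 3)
Factor: (x² - 9)=(x-3)(x+3)
Cancel (x-3): lim(x→3) (x+3)=6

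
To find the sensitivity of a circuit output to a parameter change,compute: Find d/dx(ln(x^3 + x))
Chain rule: d/dx[ln(u)]=u'/u where u=x^3+x
u'=3x^2+1

Answer: (3x^2+1)/(x^3+x)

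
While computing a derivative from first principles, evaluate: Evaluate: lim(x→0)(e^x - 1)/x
L'Hôpital (0/0): lim e^x/1=1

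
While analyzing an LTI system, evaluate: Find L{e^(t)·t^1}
First shifting: L{e^(at)f(t)} = F(s-a)
L{t^1} = 1/s^2
Shift s → s-1: 1/(s-1)^2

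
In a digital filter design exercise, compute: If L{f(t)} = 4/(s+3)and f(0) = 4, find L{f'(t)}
L{f'(t)} = s·F(s) - f(0) = 4s/(s+3)-4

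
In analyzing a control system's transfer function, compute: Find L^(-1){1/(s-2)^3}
L^(-1){1/(s-a)^n} = t^(n-1)·e^(at)/(n-1)!
Here a = 2, n = 3: t^2·e^(2t)/2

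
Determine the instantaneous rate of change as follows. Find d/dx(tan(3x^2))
Chain rule: d/dx[tan(u)] = sec²(u)·u' where u = 3x^2
u' = 6x

Answer: 6x·sec²(3x^2)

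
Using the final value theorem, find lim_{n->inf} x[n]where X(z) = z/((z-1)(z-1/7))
Final value theorem: lim x[n] = lim_{z->1} (z-1) * X(z)
(z-1) * X(z) = z/(z-1/7)
As z->1: 1/(1-1/7) = 1/(6/7) = 7/6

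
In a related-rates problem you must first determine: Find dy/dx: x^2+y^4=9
Differentiate: 2x+4y^3·(dy/dx)=0
dy/dx=-2x/(4y^3)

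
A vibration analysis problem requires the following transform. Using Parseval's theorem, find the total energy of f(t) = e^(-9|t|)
Parseval's theorem: E=integral |f(t)|^2 dt=(1/2pi) integral |F(omega)|^2 domega
E=integral_{-inf}^{inf} e^(-18|t|) dt=2*integral_0^inf e^(-18t) dt=2/(2*9)=1/9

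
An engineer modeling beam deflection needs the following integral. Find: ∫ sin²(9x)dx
Using identity sin²(u) = (1 - cos(2u))/2:
∫ (1 - cos(18x))/2 dx = x/2 - sin(18x)/36 + C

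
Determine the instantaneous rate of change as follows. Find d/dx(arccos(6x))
d/dx[arccos(u)]=-u'/√(1-u²), u=6x, u'=6

Answer: -6/√(1 - 36x²)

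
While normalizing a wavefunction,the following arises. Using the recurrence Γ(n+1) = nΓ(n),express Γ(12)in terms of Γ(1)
Γ(12) = 11Γ(11) = 11·10Γ(10) = ... = 11!·Γ(1) = 39916800·Γ(1)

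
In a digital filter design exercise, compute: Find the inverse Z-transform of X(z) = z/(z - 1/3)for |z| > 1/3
Standard pair: z/(z-a) <-> a^n*u[n] for causal signals
With a=1/3: x[n]=(1/3)^n*u[n]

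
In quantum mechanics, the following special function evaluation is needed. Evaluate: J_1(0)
J_n(0)=0 for all n > 0 (Bessel function of first kind)
J_1(0)=0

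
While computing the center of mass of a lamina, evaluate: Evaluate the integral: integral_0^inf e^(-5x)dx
integral_0^inf e^(-5x) dx = [-1/5*e^(-5x)]_0^inf
= 0 - (-1/5) = 1/5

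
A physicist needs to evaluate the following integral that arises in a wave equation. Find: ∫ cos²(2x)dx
Using identity cos²(u) = (1+cos(2u))/2:
∫ (1+cos(4x))/2 dx = x/2+sin(4x)/8+C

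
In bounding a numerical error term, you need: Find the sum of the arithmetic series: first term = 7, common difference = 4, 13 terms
Last term: a_n=7 + (13 - 1)·4=55
Sum=n(a_1 + a_n)/2=13(7 + 55)/2=403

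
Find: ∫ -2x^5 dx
Using power rule: ∫ -2x^5 dx = -2/6 x^6 + C = (-1/3)x^6 + C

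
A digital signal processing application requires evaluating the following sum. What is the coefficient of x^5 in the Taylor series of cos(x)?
cos(x) has only even powers. Coefficient of x^5 = 0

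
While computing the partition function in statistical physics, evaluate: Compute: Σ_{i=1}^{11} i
Using formula: Σ i^1=n(n + 1)/2=11·12/2=66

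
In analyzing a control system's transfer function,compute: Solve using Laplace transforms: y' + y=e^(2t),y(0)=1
Take L: sY - 1+Y=1/(s-2)
Y(s+1)=1/(s-2)+1
Y=1/((s-2)(s+1))+1/(s+1)
Partial fractions: 1/((s-2)(s+1))=(1/3)/(s-2) - (1/3)/(s+1)
So Y=(1/3)/(s-2)+(2/3)/(s+1)
Inverse Laplace transform (L^(-1){1/(s-2)}=e^(2t), L^(-1){1/(s+1)}=e^(-t)):

Answer: y(t)=(1/3)·e^(2t)+(2/3)·e^(-t)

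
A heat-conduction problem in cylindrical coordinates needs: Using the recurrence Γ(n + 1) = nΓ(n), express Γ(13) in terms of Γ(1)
Γ(13) = 12Γ(12) = 12·11Γ(11) = ... = 12!·Γ(1) = 479001600·Γ(1)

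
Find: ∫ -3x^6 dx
Using power rule: ∫ -3x^6 dx = -3/7 x^7 + C = (-3/7)x^7 + C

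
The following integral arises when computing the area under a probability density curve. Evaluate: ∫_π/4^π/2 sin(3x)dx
Antiderivative: -cos(3x)/3
Evaluate at bounds: [-cos(3·π/2)/3] - [-cos(3·π/4)/3]
= (-(0)+(-√2/2))/3 = -√2/6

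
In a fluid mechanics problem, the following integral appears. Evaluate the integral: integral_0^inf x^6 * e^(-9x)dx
This is a Gamma integral. Substitute u=9x (du=9 dx):
integral_0^inf x^6*e^(-9x) dx=(1/9^7) integral_0^inf u^6*e^(-u) du
=Gamma(7)/9^7=6!/9^7=720/4782969

Answer: 80/531441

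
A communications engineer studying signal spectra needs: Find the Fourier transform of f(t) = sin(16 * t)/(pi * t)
sin(W*t)/(pi*t) = (W/pi)*sinc(W*t/pi) is the impulse response of the ideal low-pass filter with cutoff W (here W = 16).
Its Fourier transform is a rectangular function:
F(omega) = 1 for |omega| < 16, 0 otherwise

Answer: rect(omega/32) [i.e., 1 for |omega| < 16, 0 otherwise]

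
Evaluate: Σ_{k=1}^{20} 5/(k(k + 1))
Partial fractions: 5/(k(k + 1))=5/k - 5/(k + 1)
Telescoping sum: 5(1 - 1/21)=5·20/21

Answer: 100/21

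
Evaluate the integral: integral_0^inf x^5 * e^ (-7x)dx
This is a Gamma integral. Substitute u = 7x (du = 7 dx):
integral_0^inf x^5*e^(-7x) dx = (1/7^6) integral_0^inf u^5*e^(-u) du
= Gamma(6)/7^6 = 5!/7^6 = 120/117649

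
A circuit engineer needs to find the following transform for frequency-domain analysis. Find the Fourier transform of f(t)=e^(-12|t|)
Using the standard pair: F{e^(-a|t|)}=2a/(a^2 + omega^2)
With a=12: F(omega)=24/(144 + omega^2)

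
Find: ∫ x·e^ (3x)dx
Integration by parts: u=x, dv=e^(3x) dx
du=dx, v=e^(3x)/3
=x·e^(3x)/3 - ∫ e^(3x)/3 dx
=x·e^(3x)/3 - e^(3x)/9+C

Answer: e^(3x)(x/3-1/9)+C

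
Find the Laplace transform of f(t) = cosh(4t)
L{cosh(at)}=s/(s²-a²)
L{cosh(4t)}=s/(s²-16)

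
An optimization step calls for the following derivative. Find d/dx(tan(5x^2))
Chain rule: d/dx[tan(u)] = sec²(u)·u' where u = 5x^2
u' = 10x

Answer: 10x·sec²(5x^2)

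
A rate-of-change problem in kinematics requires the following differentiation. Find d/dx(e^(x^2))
Chain rule: d/dx[e^u]=e^u · u' where u=x^2
u'=2x

Answer: 2x·e^(x^2)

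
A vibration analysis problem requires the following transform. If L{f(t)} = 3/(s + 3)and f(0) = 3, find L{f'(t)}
L{f'(t)}=s·F(s) - f(0)=3s/(s+3)-3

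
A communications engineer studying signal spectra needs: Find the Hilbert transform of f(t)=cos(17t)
The Hilbert transform shifts each frequency component by -pi/2.
H{cos(wt)}=sin(wt)
With w=17: H{cos(17t)}=sin(17t)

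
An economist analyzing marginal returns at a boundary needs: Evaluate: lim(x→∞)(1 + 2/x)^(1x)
Rewrite as [(1+2/x)^x]^1.
lim(1+2/x)^x=e^2, so limit=(e^2)^1=e^2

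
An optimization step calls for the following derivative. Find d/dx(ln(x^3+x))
Chain rule: d/dx[ln(u)]=u'/u where u=x^3 + x
u'=3x^2 + 1

Answer: (3x^2 + 1)/(x^3 + x)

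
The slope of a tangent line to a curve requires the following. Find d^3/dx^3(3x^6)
Apply power rule 3 times:
d^1: 18x^5
d^2: 90x^4
d^3: 360x^3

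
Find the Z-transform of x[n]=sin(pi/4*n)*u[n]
Z{sin(w0 * n) * u[n]} = z * sin(w0)/(z^2-2z * cos(w0)+1)
With w0 = pi/4: X(z) = z * sin(pi/4)/(z^2-2z * cos(pi/4)+1)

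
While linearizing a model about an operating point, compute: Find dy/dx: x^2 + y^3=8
Differentiate: 2x + 3y^2·(dy/dx) = 0
dy/dx = -2x/(3y^2)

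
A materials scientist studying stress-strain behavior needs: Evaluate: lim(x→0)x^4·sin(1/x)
Squeeze theorem: -|x^4| ≤ x^4·sin(1/x) ≤ |x^4|
Since x^4 → 0 as x → 0, by squeeze theorem the limit is 0

Answer: 0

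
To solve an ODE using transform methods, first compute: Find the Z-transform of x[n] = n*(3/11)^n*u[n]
Using the property Z{n * a^n * u[n]} = az/(z-a)^2
With a = 3/11: X(z) = (3/11)z/(z - 3/11)^2, |z| > 3/11

Answer: (3/11)z/(z - 3/11)^2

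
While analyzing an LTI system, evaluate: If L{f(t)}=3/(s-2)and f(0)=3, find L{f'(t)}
L{f'(t)}=s·F(s) - f(0)=3s/(s-2) - 3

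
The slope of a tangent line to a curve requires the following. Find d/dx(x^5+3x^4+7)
Power rule: d/dx(ax^n)=n·a·x^(n-1)
Term by term: 5·x^4+12·x^3

Answer: 5x^4+12x^3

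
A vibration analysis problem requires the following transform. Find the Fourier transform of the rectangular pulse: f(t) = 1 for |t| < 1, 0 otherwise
F(omega) = integral from -1 to 1 of e^(-j*omega*t) dt
= 2*sin(1*omega)/omega = 2*sinc(1*omega/pi)

Answer: 2*sin(1*omega)/omega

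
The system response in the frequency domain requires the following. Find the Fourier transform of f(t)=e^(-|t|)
Using the standard pair: F{e^(-a|t|)}=2a/(a^2+omega^2)
With a=1: F(omega)=2/(1+omega^2)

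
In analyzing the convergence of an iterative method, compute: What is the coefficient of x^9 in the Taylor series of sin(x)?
sin(x)=Σ (-1)^k x^(2k + 1)/(2k + 1)!
For x^9: (-1)^4/9!=1/362880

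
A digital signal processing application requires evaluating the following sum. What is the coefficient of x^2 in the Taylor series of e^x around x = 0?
Taylor series of e^x = Σ x^n/n!
Coefficient of x^2 = 1/2! = 1/2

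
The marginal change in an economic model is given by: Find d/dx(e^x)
Chain rule: d/dx[e^u]=e^u · u' where u=x
u'=1

Answer: 1·e^x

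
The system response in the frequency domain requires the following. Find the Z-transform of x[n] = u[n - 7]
Using the time-shift property: Z{u[n-7]}=z^(-7) * z/(z-1)
=z^(-6)/(z-1)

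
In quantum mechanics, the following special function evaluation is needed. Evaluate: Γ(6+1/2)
Γ(n + 1/2) = (2n)!√π/(4^n·n!)
= 479001600√π/(4096·720) = (10395/64)·√π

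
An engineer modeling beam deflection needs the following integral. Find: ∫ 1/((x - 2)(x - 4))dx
Partial fractions: 1/((x-2)(x-4))=A/(x-2) + B/(x-4)
A=-1/2, B=1/2
∫ [-1/2· 1/(x-2) + 1/2· 1/(x-4)] dx
=(1/2)[ln|x-4| - ln|x-2|] + C

Answer: (1/2)·ln|(x-4)/(x-2)| + C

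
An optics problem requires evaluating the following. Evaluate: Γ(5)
Γ(n)=(n-1)! for positive integers
Γ(5)=4!=24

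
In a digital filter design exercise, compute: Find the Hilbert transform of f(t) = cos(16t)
The Hilbert transform shifts each frequency component by -pi/2.
H{cos(wt)} = sin(wt)
With w = 16: H{cos(16t)} = sin(16t)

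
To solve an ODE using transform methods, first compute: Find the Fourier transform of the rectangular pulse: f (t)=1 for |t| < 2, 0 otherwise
F(omega) = integral from -2 to 2 of e^(-j * omega * t) dt
= 2 * sin(2 * omega)/omega = 4 * sinc(2 * omega/pi)

Answer: 2 * sin(2 * omega)/omega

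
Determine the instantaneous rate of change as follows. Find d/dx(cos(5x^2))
Chain rule: d/dx[cos(u)] = -sin(u)·u' where u = 5x^2
u' = 10x

Answer: -10x·sin(5x^2)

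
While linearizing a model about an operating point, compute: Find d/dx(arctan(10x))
d/dx[arctan(u)] = u'/(1+u²), u = 10x, u' = 10

Answer: 10/(1+100x²)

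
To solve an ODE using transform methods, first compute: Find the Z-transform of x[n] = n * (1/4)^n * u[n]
Using the property Z{n * a^n * u[n]} = az/(z-a)^2
With a = 1/4: X(z) = (1/4)z/(z - 1/4)^2, |z| > 1/4

Answer: (1/4)z/(z - 1/4)^2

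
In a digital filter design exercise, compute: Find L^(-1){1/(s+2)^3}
L^(-1){1/(s-a)^n}=t^(n-1)·e^(at)/(n-1)!
Here a=-2, n=3: t^2·e^(-2t)/2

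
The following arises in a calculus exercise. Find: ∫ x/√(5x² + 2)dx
Let u = 5x²+2, du = 10x dx
∫ (1/10)·u^(-1/2) du = √u/5+C

Answer: √(5x²+2)/5+C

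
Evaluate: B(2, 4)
B(x,y) = Γ(x)Γ(y)/Γ(x + y) = (x-1)!(y-1)!/(x + y-1)!
B(2,4) = 1!·3!/5! = 1/20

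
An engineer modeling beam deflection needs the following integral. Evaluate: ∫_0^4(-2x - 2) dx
Step 1: Find antiderivative F(x)=-x^2-2x
Step 2: F(4) - F(0)=-24 - (0)=-24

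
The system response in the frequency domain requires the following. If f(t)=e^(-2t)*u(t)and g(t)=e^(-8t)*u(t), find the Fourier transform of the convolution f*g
By the convolution theorem: F{f * g}=F(omega) * G(omega)
F(omega)=1/(2 + j * omega), G(omega)=1/(8 + j * omega)
F{f * g}=1/((2 + j * omega)(8 + j * omega))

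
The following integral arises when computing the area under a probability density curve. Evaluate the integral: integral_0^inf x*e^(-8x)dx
This is a Gamma integral. Substitute u = 8x (du = 8 dx):
integral_0^inf x * e^(-8x) dx = (1/8^2) integral_0^inf u^1 * e^(-u) du
= Gamma(2)/8^2 = 1!/8^2 = 1/64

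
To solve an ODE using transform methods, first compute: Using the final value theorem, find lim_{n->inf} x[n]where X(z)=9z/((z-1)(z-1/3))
Final value theorem: lim x[n]=lim_{z->1} (z-1)*X(z)
(z-1)*X(z)=9z/(z-1/3)
As z->1: 9/(1 - 1/3)=9/(2/3)=27/2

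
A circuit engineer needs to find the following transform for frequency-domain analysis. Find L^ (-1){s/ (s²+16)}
L^(-1){s/(s²+w²)}=cos(wt)
Here w=4

Answer: cos(4t)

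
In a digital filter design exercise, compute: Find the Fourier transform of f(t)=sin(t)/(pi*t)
sin(W * t)/(pi * t)=(W/pi) * sinc(W * t/pi) is the impulse response of the ideal low-pass filter with cutoff W (here W=1).
Its Fourier transform is a rectangular function:
F(omega)=1 for |omega| < 1, 0 otherwise

Answer: rect(omega/2) [i.e., 1 for |omega| < 1, 0 otherwise]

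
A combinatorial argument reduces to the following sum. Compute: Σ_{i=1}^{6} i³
Using formula: Σ i^3 = [n(n + 1)/2]² = [6·7/2]² = 441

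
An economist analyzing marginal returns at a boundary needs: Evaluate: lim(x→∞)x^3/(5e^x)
Apply L'Hôpital 3 times (∞/∞ each time):
Eventually get 3!/(5e^x) → 0

Answer: 0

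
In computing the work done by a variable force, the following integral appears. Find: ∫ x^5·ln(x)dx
By parts: u = ln(x), dv = x^5 dx
du = 1/x dx, v = x^6/6
= x^6·ln(x)/6 - ∫ x^5/6 dx
= x^6·ln(x)/6 - x^6/36 + C

Answer: x^6(ln(x)/6 - 1/36) + C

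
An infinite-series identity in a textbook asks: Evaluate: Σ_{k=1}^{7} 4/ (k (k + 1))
Partial fractions: 4/(k(k+1))=4/k - 4/(k+1)
Telescoping sum: 4(1-1/8)=4·7/8

Answer: 7/2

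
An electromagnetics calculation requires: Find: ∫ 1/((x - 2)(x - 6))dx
Partial fractions: 1/((x-2)(x-6)) = A/(x-2) + B/(x-6)
A = -1/4, B = 1/4
∫ [-1/4· 1/(x-2) + 1/4· 1/(x-6)] dx
= (1/4)[ln|x-6| - ln|x-2|] + C

Answer: (1/4)·ln|(x-6)/(x-2)| + C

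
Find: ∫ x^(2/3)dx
Power rule: ∫ x^(2/3) dx=x^(5/3)/(5/3)+C

Answer: (3/5)·x^(5/3)+C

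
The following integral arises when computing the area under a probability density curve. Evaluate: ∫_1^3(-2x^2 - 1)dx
Step 1: Find antiderivative F(x)=(-2/3)x^3 - x
Step 2: F(3) - F(1)=-21 - (-5/3)=-58/3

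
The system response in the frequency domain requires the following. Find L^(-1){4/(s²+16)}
L^(-1){w/(s² + w²)} = sin(wt)
Here w = 4

Answer: sin(4t)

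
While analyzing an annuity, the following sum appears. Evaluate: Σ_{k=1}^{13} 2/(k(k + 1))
Partial fractions: 2/(k(k+1)) = 2/k - 2/(k+1)
Telescoping sum: 2(1-1/14) = 2·13/14

Answer: 13/7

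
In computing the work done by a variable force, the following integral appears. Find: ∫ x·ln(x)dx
By parts: u=ln(x), dv=x dx
du=1/x dx, v=x^2/2
=x^2·ln(x)/2 - ∫ x/2 dx
=x^2·ln(x)/2 - x^2/4+C

Answer: x^2(ln(x)/2-1/4)+C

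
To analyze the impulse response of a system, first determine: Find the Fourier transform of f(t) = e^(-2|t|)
Using the standard pair: F{e^(-a|t|)} = 2a/(a^2 + omega^2)
With a = 2: F(omega) = 4/(4 + omega^2)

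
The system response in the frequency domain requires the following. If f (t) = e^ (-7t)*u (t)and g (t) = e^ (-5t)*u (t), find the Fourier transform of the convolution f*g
By the convolution theorem: F{f*g}=F(omega)*G(omega)
F(omega)=1/(7 + j*omega), G(omega)=1/(5 + j*omega)
F{f*g}=1/((7 + j*omega)(5 + j*omega))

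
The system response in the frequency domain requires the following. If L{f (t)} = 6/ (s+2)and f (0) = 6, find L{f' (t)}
L{f'(t)}=s·F(s) - f(0)=6s/(s + 2) - 6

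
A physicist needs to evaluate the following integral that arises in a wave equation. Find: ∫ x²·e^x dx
Integration by parts twice:
First: u = x², dv = e^x dx => x²e^x - 2∫ xe^x dx
Second: u = x, dv = e^x dx => xe^x - e^x
Combining: x²e^x - 2xe^x + 2e^x + C

Answer: e^x(x² - 2x + 2) + C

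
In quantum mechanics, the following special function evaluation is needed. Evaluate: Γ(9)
Γ(n)=(n-1)! for positive integers
Γ(9)=8!=40320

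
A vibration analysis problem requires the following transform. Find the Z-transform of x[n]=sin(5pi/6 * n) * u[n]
Z{sin(w0 * n) * u[n]} = z * sin(w0)/(z^2 - 2z * cos(w0) + 1)
With w0 = 5pi/6: X(z) = z * sin(5pi/6)/(z^2 - 2z * cos(5pi/6) + 1)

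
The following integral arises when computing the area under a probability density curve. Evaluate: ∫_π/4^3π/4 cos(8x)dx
Antiderivative: sin(8x)/8
Evaluate at bounds: [sin(8·3π/4)/8] - [sin(8·π/4)/8]
=((0) - (0))/8=0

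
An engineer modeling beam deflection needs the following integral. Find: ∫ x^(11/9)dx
Power rule: ∫ x^(11/9) dx = x^(20/9)/(20/9) + C

Answer: (9/20)·x^(20/9) + C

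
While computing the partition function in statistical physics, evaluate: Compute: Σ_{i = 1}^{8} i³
Using formula: Σ i^3=[n(n+1)/2]²=[8·9/2]²=1296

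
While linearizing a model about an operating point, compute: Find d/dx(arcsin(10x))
d/dx[arcsin(u)]=u'/√(1-u²), u=10x, u'=10

Answer: 10/√(1-100x²)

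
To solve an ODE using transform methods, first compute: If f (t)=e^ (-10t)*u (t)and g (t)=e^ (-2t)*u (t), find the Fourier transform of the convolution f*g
By the convolution theorem: F{f * g}=F(omega) * G(omega)
F(omega)=1/(10+j * omega), G(omega)=1/(2+j * omega)
F{f * g}=1/((10+j * omega)(2+j * omega))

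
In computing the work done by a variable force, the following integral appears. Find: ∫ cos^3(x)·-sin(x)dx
Let u = cos(x), du = -sin(x) dx
∫ u^3 du = u^4/4 + C

Answer: cos^4(x)/4 + C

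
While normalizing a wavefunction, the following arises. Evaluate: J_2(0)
J_n(0)=0 for all n > 0 (Bessel function of first kind)
J_2(0)=0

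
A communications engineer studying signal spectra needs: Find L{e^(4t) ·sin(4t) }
First shifting: L{e^(at)f(t)} = F(s-a)
L{sin(4t)} = 4/(s²+16)
Shift: 4/((s-4)²+16)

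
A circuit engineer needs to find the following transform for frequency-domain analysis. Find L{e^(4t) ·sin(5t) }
First shifting: L{e^(at)f(t)} = F(s-a)
L{sin(5t)} = 5/(s²+25)
Shift: 5/((s-4)²+25)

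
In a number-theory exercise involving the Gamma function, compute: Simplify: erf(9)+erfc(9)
By definition erfc(x) = 1 - erf(x)
erf(9) + erfc(9) = erf(9) + 1 - erf(9) = 1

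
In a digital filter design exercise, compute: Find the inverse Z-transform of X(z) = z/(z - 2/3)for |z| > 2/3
Standard pair: z/(z-a) <-> a^n*u[n] for causal signals
With a=2/3: x[n]=(2/3)^n*u[n]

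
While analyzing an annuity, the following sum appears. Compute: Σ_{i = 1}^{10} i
Using formula: Σ i^1=n(n+1)/2=10·11/2=55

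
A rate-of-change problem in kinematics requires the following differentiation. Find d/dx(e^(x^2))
Chain rule: d/dx[e^u] = e^u · u' where u = x^2
u' = 2x

Answer: 2x·e^(x^2)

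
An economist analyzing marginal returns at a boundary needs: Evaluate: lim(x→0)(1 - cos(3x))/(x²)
Using 1-cos(u) ≈ u²/2 for small u:
(1-cos(3x)) ≈ (3x)²/2 = 9x²/2
So limit = 9/(2·1) = 9/2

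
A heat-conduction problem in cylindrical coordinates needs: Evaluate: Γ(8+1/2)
Γ(n + 1/2) = (2n)!√π/(4^n·n!)
= 20922789888000√π/(65536·40320) = (2027025/256)·√π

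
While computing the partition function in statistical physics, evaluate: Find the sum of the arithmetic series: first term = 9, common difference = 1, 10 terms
Last term: a_n=9 + (10 - 1)·1=18
Sum=n(a_1 + a_n)/2=10(9 + 18)/2=135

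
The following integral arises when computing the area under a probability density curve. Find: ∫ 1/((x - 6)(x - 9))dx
Partial fractions: 1/((x-6)(x-9))=A/(x-6) + B/(x-9)
A=-1/3, B=1/3
∫ [-1/3· 1/(x-6) + 1/3· 1/(x-9)] dx
=(1/3)[ln|x-9| - ln|x-6|] + C

Answer: (1/3)·ln|(x-9)/(x-6)| + C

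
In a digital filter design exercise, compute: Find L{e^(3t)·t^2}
First shifting: L{e^(at)f(t)}=F(s-a)
L{t^2}=2/s^3
Shift s → s-3: 2/(s-3)^3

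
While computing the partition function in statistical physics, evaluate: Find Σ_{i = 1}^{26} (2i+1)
=2·Σ i+1·26=2·351+26=728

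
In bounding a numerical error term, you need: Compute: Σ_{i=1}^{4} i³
Using formula: Σ i^3=[n(n+1)/2]²=[4·5/2]²=100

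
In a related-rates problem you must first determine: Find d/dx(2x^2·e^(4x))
Product rule: (fg)'=f'g + fg'
f=2x^2, f'=4x
g=e^(4x), g'=4·e^(4x)

Answer: 4x·e^(4x) + 8x^2·e^(4x)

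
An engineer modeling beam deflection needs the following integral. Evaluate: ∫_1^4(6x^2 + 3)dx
Step 1: Find antiderivative F(x) = 2x^3 + 3x
Step 2: F(4) - F(1) = 140 - (5) = 135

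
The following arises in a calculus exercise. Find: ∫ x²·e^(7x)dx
Integration by parts twice:
First: u=x², dv=e^(7x) dx => x²e^(7x)/7 - (2/7)∫ xe^(7x) dx
Second (∫ xe^(7x) dx): xe^(7x)/7 - e^(7x)/49
Combining: e^(7x)(x²/7 - 2x/49 + 2/343) + C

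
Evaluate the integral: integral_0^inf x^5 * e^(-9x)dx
This is a Gamma integral. Substitute u=9x (du=9 dx):
integral_0^inf x^5*e^(-9x) dx=(1/9^6) integral_0^inf u^5*e^(-u) du
=Gamma(6)/9^6=5!/9^6=120/531441

Answer: 40/177147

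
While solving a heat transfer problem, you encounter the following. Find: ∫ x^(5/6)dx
Power rule: ∫ x^(5/6) dx = x^(11/6)/(11/6)+C

Answer: (6/11)·x^(11/6)+C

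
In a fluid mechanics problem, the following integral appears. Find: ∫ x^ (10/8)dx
Power rule: ∫ x^(5/4) dx=x^(9/4)/(9/4)+C

Answer: (4/9)·x^(9/4)+C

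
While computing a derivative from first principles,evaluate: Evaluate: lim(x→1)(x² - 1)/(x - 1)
Factor: (x² - 1)=(x-1)(x + 1)
Cancel (x-1): lim(x→1) (x + 1)=2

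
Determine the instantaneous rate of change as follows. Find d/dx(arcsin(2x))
d/dx[arcsin(u)] = u'/√(1-u²), u = 2x, u' = 2

Answer: 2/√(1 - 4x²)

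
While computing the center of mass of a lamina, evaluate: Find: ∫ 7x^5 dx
Using power rule: ∫ 7x^5 dx = 7/6 x^6+C = (7/6)x^6+C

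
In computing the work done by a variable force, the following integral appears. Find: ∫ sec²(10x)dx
Since d/dx[tan(10x)] = 10sec²(10x), integral = tan(10x)/10 + C

Answer: (1/10)tan(10x) + C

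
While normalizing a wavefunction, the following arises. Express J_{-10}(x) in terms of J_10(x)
For integer n: J_{-n}(x)=(-1)^n J_n(x)
With n=10: J_{-10}(x)=(-1)^10 J_10(x)=J_10(x)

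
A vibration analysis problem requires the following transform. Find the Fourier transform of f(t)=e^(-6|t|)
Using the standard pair: F{e^(-a|t|)}=2a/(a^2 + omega^2)
With a=6: F(omega)=12/(36 + omega^2)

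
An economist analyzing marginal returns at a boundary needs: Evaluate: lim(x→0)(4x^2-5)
Polynomial is continuous, so substitute x=0:
4·0^2-5=-5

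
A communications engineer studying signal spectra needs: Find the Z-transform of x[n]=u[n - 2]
Using the time-shift property: Z{u[n-2]}=z^(-2) * z/(z-1)
=z^(-1)/(z-1)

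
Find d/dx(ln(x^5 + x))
Chain rule: d/dx[ln(u)] = u'/u where u = x^5 + x
u' = 5x^4 + 1

Answer: (5x^4 + 1)/(x^5 + x)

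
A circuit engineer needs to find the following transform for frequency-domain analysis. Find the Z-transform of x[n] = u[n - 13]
Using the time-shift property: Z{u[n-13]}=z^(-13) * z/(z-1)
=z^(-12)/(z-1)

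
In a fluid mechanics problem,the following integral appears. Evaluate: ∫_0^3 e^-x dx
Antiderivative: -e^-x
Evaluate: -(e^-3-1)

Answer: (e^-3-1)/(-1)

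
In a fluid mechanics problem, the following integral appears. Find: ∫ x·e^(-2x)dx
Integration by parts: u = x, dv = e^(-2x) dx
du = dx, v = e^(-2x)/(-2)
= x·e^(-2x)/(-2) - ∫ e^(-2x)/(-2) dx
= x·e^(-2x)/(-2) - e^(-2x)/4 + C

Answer: e^(-2x)(x/(-2) - 1/4) + C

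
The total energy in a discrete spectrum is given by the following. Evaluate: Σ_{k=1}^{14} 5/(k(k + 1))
Partial fractions: 5/(k(k+1)) = 5/k - 5/(k+1)
Telescoping sum: 5(1-1/15) = 5·14/15

Answer: 14/3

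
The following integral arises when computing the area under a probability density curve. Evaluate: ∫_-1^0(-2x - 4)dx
Step 1: Find antiderivative F(x) = -x^2 - 4x
Step 2: F(0) - F(-1) = 0 - (3) = -3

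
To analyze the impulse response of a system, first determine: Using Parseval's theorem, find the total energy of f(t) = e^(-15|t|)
Parseval's theorem: E = integral |f(t)|^2 dt = (1/2pi) integral |F(omega)|^2 domega
E = integral_{-inf}^{inf} e^(-30|t|) dt = 2 * integral_0^inf e^(-30t) dt = 2/(2 * 15) = 1/15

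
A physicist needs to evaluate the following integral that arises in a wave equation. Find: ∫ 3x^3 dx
Using power rule: ∫ 3x^3 dx=3/4 x^4+C=(3/4)x^4+C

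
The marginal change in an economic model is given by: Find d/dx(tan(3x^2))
Chain rule: d/dx[tan(u)]=sec²(u)·u' where u=3x^2
u'=6x

Answer: 6x·sec²(3x^2)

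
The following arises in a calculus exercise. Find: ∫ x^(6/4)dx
Power rule: ∫ x^(3/2) dx = x^(5/2)/(5/2) + C

Answer: (2/5)·x^(5/2) + C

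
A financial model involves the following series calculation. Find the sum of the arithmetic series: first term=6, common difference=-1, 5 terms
Last term: a_n = 6+(5-1)·-1 = 2
Sum = n(a_1+a_n)/2 = 5(6+2)/2 = 20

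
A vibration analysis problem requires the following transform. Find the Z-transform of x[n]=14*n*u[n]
Z{n * u[n]} = z/(z-1)^2
By linearity: Z{14 * n * u[n]} = 14z/(z-1)^2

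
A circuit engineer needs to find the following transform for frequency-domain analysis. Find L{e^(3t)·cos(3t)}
First shifting: L{e^(at)f(t)}=F(s-a)
L{cos(3t)}=s/(s²+9)
Shift: (s-3)/((s-3)²+9)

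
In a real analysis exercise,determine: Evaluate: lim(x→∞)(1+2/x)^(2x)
Rewrite as [(1+2/x)^x]^2.
lim(1+2/x)^x=e^2, so limit=(e^2)^2=e^4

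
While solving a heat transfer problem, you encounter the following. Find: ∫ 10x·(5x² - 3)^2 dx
Let u = 5x² - 3, du = 10x dx
∫ u^2 du = u^3/3 + C

Answer: (5x² - 3)^3/3 + C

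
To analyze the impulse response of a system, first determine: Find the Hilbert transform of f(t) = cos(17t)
The Hilbert transform shifts each frequency component by -pi/2.
H{cos(wt)}=sin(wt)
With w=17: H{cos(17t)}=sin(17t)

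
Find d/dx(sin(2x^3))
Chain rule: d/dx[sin(u)]=cos(u)·u' where u=2x^3
u'=6x^2

Answer: 6x^2·cos(2x^3)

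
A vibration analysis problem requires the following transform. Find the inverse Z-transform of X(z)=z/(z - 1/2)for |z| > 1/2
Standard pair: z/(z-a) <-> a^n*u[n] for causal signals
With a = 1/2: x[n] = (1/2)^n*u[n]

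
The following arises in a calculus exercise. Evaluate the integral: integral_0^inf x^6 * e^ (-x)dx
This is a Gamma integral. Substitute u = 1x:
integral_0^inf x^6*e^(-x) dx = (1/1^7) integral_0^inf u^6*e^(-u) du
= Gamma(7)/1^7 = 6!/1^7 = 720/1

Answer: 720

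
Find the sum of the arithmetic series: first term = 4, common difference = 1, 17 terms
Last term: a_n = 4+(17-1)·1 = 20
Sum = n(a_1+a_n)/2 = 17(4+20)/2 = 204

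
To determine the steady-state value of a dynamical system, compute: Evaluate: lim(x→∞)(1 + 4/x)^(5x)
Rewrite as [(1+4/x)^x]^5.
lim(1+4/x)^x=e^4, so limit=(e^4)^5=e^20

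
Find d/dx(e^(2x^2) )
Chain rule: d/dx[e^u]=e^u · u' where u=2x^2
u'=4x

Answer: 4x·e^(2x^2)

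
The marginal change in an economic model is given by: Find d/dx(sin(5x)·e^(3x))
Product rule: (fg)' = f'g + fg'
f = sin(5x), f' = 5·cos(5x)
g = e^(3x), g' = 3·e^(3x)

Answer: 5·cos(5x)·e^(3x) + 3·sin(5x)·e^(3x)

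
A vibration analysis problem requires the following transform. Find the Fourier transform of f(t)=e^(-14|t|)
Using the standard pair: F{e^(-a|t|)} = 2a/(a^2 + omega^2)
With a = 14: F(omega) = 28/(196 + omega^2)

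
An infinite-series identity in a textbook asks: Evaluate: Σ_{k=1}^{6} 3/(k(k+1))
Partial fractions: 3/(k(k + 1)) = 3/k - 3/(k + 1)
Telescoping sum: 3(1 - 1/7) = 3·6/7

Answer: 18/7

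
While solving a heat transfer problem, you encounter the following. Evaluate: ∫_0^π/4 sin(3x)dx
Antiderivative: -cos(3x)/3
Evaluate at bounds: [-cos(3·π/4)/3] - [-cos(3·0)/3]
= (-(-√2/2)+(1))/3 = 1/3+√2/6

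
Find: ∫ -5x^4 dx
Using power rule: ∫ -5x^4 dx = -5/5 x^5+C = -x^5+C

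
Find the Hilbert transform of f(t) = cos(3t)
The Hilbert transform shifts each frequency component by -pi/2.
H{cos(wt)}=sin(wt)
With w=3: H{cos(3t)}=sin(3t)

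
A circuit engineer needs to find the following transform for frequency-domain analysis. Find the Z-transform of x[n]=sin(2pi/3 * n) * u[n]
Z{sin(w0 * n) * u[n]}=z * sin(w0)/(z^2 - 2z * cos(w0) + 1)
With w0=2pi/3: X(z)=z * sin(2pi/3)/(z^2 - 2z * cos(2pi/3) + 1)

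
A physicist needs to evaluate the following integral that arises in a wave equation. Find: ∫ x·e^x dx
Integration by parts: u=x, dv=e^x dx
du=dx, v=e^x
=x·e^x - ∫ e^x dx
=x·e^x - e^x + C

Answer: e^x(x - 1) + C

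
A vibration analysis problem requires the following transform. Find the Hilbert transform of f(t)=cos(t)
The Hilbert transform shifts each frequency component by -pi/2.
H{cos(wt)}=sin(wt)
With w=1: H{cos(t)}=sin(t)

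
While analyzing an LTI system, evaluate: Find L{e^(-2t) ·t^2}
First shifting: L{e^(at)f(t)}=F(s-a)
L{t^2}=2/s^3
Shift s → s+2: 2/(s+2)^3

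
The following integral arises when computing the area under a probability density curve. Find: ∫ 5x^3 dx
Using power rule: ∫ 5x^3 dx=5/4 x^4 + C=(5/4)x^4 + C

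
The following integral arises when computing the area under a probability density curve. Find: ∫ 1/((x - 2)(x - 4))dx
Partial fractions: 1/((x-2)(x-4))=A/(x-2)+B/(x-4)
A=-1/2, B=1/2
∫ [-1/2· 1/(x-2)+1/2· 1/(x-4)] dx
=(1/2)[ln|x-4| - ln|x-2|]+C

Answer: (1/2)·ln|(x-4)/(x-2)|+C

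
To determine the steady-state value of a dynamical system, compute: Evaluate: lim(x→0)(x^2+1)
Polynomial is continuous, so substitute x = 0:
1·0^2 + 1 = 1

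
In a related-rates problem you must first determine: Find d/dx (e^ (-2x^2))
Chain rule: d/dx[e^u] = e^u · u' where u = -2x^2
u' = -4x

Answer: -4x·e^(-2x^2)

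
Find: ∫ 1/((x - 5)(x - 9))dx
Partial fractions: 1/((x-5)(x-9))=A/(x-5) + B/(x-9)
A=-1/4, B=1/4
∫ [-1/4· 1/(x-5) + 1/4· 1/(x-9)] dx
=(1/4)[ln|x-9| - ln|x-5|] + C

Answer: (1/4)·ln|(x-9)/(x-5)| + C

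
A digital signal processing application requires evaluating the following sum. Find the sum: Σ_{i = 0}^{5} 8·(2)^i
Geometric series: S=a(1 - r^n)/(1 - r)
a=8, r=2, n=6
S=8(1-64)/-1=504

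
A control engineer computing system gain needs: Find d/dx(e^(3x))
Chain rule: d/dx[e^u] = e^u · u' where u = 3x
u' = 3

Answer: 3·e^(3x)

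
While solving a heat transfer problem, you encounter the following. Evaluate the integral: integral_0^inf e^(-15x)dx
integral_0^inf e^(-15x) dx = [-1/15 * e^(-15x)]_0^inf
= 0 - (-1/15) = 1/15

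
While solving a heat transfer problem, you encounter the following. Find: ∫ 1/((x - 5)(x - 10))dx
Partial fractions: 1/((x-5)(x-10))=A/(x-5)+B/(x-10)
A=-1/5, B=1/5
∫ [-1/5· 1/(x-5)+1/5· 1/(x-10)] dx
=(1/5)[ln|x-10| - ln|x-5|]+C

Answer: (1/5)·ln|(x-10)/(x-5)|+C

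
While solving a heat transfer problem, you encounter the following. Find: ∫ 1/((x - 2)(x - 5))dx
Partial fractions: 1/((x-2)(x-5)) = A/(x-2) + B/(x-5)
A = -1/3, B = 1/3
∫ [-1/3· 1/(x-2) + 1/3· 1/(x-5)] dx
= (1/3)[ln|x-5| - ln|x-2|] + C

Answer: (1/3)·ln|(x-5)/(x-2)| + C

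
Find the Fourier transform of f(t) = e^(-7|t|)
Using the standard pair: F{e^(-a|t|)} = 2a/(a^2 + omega^2)
With a = 7: F(omega) = 14/(49 + omega^2)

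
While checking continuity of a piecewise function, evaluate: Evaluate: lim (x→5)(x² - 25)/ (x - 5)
Factor: (x² - 25) = (x-5)(x+5)
Cancel (x-5): lim(x→5) (x+5) = 10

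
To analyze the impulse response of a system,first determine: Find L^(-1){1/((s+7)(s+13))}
Partial fractions: 1/((s+7)(s+13)) = A/(s+7)+B/(s+13)
Cover-up: A = 1/(s+13)|_{s = -7} = 1/6; B = 1/(s+7)|_{s = -13} = -1/6
L^(-1) = (1/6)e^(-7t) - (1/6)e^(-13t)

Answer: (1/6)(e^(-7t) - e^(-13t))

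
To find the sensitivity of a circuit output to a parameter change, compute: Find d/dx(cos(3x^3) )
Chain rule: d/dx[cos(u)] = -sin(u)·u' where u = 3x^3
u' = 9x^2

Answer: -9x^2·sin(3x^3)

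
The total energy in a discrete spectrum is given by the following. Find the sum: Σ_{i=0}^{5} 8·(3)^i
Geometric series: S=a(1 - r^n)/(1 - r)
a=8, r=3, n=6
S=8(1 - 729)/-2=2912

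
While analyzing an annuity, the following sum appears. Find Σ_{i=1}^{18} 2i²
= 2·n(n+1)(2n+1)/6 = 2·18·19·37/6 = 4218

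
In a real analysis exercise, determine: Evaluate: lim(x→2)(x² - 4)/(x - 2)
Factor: (x² - 4)=(x-2)(x + 2)
Cancel (x-2): lim(x→2) (x + 2)=4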